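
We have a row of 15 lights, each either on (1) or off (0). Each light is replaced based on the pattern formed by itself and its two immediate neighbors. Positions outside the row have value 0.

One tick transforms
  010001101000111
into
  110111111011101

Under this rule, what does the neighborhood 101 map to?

At position 7 the neighborhood is 101; the next row has 1 there.

1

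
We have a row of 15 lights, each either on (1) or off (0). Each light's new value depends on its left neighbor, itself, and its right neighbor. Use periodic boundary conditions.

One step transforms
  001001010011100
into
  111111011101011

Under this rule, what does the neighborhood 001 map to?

At position 1 the neighborhood is 001; the next row has 1 there.

1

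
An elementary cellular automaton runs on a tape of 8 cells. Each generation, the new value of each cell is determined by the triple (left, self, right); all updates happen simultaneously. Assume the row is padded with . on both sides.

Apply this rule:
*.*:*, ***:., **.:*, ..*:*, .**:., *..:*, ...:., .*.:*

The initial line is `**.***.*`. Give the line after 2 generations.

.**..***
*.***..*

*.***..*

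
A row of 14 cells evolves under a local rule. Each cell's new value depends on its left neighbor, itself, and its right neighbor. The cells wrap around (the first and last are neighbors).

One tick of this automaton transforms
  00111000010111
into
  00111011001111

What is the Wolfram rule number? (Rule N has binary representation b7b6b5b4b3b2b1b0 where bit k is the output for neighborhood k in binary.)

233

position 3: 111 → 1  (bit 7 = 1)
position 4: 110 → 1  (bit 6 = 1)
position 10: 101 → 1  (bit 5 = 1)
position 0: 100 → 0  (bit 4 = 0)
position 2: 011 → 1  (bit 3 = 1)
position 9: 010 → 0  (bit 2 = 0)
position 1: 001 → 0  (bit 1 = 0)
position 6: 000 → 1  (bit 0 = 1)
bits b7..b0 = 11101001 = 233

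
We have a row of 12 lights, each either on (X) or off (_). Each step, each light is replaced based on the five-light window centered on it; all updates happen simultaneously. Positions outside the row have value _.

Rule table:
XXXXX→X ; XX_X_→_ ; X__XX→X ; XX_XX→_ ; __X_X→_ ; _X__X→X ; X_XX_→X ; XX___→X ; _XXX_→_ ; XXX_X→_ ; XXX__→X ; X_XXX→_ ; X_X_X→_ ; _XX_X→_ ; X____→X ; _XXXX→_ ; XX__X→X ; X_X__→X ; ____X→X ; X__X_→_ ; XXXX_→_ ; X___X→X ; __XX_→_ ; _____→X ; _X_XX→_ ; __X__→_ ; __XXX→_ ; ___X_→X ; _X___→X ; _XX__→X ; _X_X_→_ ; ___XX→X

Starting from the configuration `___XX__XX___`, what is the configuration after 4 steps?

__XXXXXXX_XX

XXX_XXX_XXXX
___________X
XXXXXXXXXXX_
__XXXXXXX_XX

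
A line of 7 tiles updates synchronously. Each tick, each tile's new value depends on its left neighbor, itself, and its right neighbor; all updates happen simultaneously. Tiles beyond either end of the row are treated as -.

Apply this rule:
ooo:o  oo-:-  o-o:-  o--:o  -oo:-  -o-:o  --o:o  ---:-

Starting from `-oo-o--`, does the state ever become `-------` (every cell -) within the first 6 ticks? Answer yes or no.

o---oo-
oo-o--o
---oooo
--o-oo-
-oo---o
o--o-oo
tick 6 is o--o-oo, still not uniform -

no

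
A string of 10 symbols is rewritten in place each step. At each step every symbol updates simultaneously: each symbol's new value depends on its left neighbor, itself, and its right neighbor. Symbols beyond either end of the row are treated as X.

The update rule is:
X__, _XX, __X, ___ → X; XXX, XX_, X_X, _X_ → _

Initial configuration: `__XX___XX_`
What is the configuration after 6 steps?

______X___

step 1: XXX_XXXX__
step 2: ____X___XX
step 3: XXXX_XXXX_
step 4: _____X____
step 5: XXXXX_XXXX
step 6: ______X___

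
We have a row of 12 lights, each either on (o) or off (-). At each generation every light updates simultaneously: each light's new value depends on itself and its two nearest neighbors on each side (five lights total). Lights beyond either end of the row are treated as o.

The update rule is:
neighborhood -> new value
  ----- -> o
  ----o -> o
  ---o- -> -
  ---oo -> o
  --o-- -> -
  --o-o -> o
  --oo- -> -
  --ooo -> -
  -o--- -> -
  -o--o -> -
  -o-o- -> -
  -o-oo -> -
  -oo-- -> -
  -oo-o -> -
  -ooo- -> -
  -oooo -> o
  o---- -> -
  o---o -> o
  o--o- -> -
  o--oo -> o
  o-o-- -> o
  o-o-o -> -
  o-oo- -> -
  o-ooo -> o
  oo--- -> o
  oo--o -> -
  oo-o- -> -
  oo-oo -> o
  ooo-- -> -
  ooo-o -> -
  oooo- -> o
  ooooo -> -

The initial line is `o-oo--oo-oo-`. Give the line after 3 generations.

-o---o--o--o
-o-o------o-
---o--ooo-o-

---o--ooo-o-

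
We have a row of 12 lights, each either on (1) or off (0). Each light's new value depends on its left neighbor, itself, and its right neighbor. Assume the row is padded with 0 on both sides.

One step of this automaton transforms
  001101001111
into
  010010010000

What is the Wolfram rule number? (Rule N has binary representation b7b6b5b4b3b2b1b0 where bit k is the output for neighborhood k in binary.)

34

position 9: 111 → 0  (bit 7 = 0)
position 3: 110 → 0  (bit 6 = 0)
position 4: 101 → 1  (bit 5 = 1)
position 6: 100 → 0  (bit 4 = 0)
position 2: 011 → 0  (bit 3 = 0)
position 5: 010 → 0  (bit 2 = 0)
position 1: 001 → 1  (bit 1 = 1)
position 0: 000 → 0  (bit 0 = 0)
bits b7..b0 = 00100010 = 34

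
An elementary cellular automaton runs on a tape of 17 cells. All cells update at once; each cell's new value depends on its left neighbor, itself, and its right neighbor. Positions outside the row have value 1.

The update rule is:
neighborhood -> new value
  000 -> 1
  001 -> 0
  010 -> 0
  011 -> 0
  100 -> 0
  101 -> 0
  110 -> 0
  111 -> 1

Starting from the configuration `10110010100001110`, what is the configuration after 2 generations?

01111111100000000

00000000001100100
01111111100000000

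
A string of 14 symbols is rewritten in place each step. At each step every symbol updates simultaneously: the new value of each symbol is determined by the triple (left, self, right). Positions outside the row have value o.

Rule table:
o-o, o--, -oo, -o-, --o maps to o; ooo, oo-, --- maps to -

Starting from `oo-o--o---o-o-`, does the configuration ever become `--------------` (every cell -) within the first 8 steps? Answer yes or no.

no

--oooooo-ooooo
ooo-----oo----
---o---oo-o--o
o-ooo-oo-ooooo
-oo--oo-oo----
oo-ooo-oo-o--o
--oo--oo-ooooo
ooo-ooo-oo----
step 8 is ooo-ooo-oo----, still not uniform -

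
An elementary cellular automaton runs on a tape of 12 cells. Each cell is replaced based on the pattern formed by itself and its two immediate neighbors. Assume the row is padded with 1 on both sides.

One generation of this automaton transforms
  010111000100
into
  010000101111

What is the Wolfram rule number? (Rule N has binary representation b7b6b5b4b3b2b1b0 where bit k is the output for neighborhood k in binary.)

22

position 4: 111 → 0  (bit 7 = 0)
position 5: 110 → 0  (bit 6 = 0)
position 0: 101 → 0  (bit 5 = 0)
position 6: 100 → 1  (bit 4 = 1)
position 3: 011 → 0  (bit 3 = 0)
position 1: 010 → 1  (bit 2 = 1)
position 8: 001 → 1  (bit 1 = 1)
position 7: 000 → 0  (bit 0 = 0)
bits b7..b0 = 00010110 = 22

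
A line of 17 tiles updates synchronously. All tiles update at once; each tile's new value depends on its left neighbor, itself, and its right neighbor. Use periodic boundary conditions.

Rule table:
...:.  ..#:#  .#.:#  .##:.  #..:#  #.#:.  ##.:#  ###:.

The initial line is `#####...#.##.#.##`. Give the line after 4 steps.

.#.#...##.####.##

....##.##..#.#...
...#.#..####.##..
..##.###...#..##.
.#.#...##.####.##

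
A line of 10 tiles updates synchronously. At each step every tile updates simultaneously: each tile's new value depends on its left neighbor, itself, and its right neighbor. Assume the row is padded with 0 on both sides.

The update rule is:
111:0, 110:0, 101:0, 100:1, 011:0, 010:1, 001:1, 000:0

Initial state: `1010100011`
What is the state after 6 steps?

1010110100
1010000110
1011001001
1000111111
1101000000
0001100000

0001100000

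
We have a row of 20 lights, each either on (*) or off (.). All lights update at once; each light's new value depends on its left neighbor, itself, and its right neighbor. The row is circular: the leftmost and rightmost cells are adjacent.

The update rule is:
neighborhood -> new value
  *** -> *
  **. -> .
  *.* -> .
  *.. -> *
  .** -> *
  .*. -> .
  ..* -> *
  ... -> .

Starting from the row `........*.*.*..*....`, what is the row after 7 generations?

.......*.....**.*...
......*.*...**...*..
.....*...*.**.*.*.*.
....*.*.*..*.......*
*..*.....**.*.....*.
.**.*...**...*...*..
**...*.**.*.*.*.*.*.

**...*.**.*.*.*.*.*.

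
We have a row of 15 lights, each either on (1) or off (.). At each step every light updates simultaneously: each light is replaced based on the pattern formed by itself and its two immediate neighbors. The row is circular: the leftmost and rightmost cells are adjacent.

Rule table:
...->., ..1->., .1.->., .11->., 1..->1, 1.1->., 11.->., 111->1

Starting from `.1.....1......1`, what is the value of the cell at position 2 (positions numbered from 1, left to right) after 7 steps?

.

..1.....1......
...1.....1.....
....1.....1....
.....1.....1...
......1.....1..
.......1.....1.
........1.....1
position 2 holds .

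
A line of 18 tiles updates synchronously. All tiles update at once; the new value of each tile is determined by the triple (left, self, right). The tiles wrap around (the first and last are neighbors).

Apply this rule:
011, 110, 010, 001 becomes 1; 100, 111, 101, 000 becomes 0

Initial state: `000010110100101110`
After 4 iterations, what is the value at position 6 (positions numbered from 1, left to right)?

0

000110110101101010
001110110101101010
011010110101101010
111010110101101010
position 6 holds 0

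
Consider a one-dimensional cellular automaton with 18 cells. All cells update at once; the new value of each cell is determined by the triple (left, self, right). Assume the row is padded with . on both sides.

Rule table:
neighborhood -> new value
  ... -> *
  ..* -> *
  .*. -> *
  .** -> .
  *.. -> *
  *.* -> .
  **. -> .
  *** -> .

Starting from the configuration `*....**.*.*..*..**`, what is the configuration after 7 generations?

*****....*******..

generation 1: *****...*.******..
generation 2: .....****.......**
generation 3: *****....*******..
generation 4: .....****.......**  (repeats generation 2; period 2)
generation 7: *****....*******..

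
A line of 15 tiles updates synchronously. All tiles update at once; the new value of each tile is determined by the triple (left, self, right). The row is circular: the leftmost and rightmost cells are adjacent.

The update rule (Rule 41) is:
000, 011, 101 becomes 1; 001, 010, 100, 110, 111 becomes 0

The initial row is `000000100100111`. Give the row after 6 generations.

000000100010100

011110000000100
010000111110001
100110100000100
000101001110000
110010001000111
000000100010100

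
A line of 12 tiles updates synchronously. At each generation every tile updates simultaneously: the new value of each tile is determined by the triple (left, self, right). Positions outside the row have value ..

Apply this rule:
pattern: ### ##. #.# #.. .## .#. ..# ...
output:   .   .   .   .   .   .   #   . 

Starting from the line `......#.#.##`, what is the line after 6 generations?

generation 1: .....#......
generation 2: ....#.......
generation 3: ...#........
generation 4: ..#.........
generation 5: .#..........
generation 6: #...........

#...........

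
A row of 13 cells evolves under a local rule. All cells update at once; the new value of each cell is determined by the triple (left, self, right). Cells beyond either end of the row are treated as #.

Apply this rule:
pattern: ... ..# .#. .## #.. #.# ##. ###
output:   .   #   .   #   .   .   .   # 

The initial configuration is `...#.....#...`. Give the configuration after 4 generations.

.....#...####

..#.....#...#
.#.....#...##
......#...###
.....#...####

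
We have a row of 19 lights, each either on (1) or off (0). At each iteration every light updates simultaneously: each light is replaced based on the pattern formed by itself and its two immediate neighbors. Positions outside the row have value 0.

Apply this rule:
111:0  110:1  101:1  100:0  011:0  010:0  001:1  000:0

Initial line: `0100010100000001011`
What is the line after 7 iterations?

1000101000000010101
0001010000000101010
0010100000001010100
0101000000010101000
1010000000101010000
0100000001010100000
1000000010101000000

1000000010101000000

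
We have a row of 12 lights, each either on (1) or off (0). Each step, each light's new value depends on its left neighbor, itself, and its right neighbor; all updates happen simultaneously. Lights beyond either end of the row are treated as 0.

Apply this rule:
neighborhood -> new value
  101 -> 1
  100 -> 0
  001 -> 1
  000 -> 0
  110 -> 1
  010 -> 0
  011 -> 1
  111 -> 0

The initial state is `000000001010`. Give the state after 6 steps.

001010000000

step 1: 000000010100
step 2: 000000101000
step 3: 000001010000
step 4: 000010100000
step 5: 000101000000
step 6: 001010000000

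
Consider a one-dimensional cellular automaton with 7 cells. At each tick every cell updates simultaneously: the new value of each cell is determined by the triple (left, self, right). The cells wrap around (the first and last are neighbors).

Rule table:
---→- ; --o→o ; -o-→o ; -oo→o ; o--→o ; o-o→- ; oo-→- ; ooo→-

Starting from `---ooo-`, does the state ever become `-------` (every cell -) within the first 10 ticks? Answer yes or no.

no

--oo--o
ooo-ooo
----o--
---ooo-  (repeats tick 0; period 4)
tick 10: ooo-ooo
tick 10 is ooo-ooo, still not uniform -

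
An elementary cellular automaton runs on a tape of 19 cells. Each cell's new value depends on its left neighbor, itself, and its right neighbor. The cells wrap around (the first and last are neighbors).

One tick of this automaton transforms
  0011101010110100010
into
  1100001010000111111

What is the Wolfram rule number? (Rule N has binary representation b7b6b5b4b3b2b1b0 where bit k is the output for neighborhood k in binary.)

23

position 3: 111 → 0  (bit 7 = 0)
position 4: 110 → 0  (bit 6 = 0)
position 5: 101 → 0  (bit 5 = 0)
position 14: 100 → 1  (bit 4 = 1)
position 2: 011 → 0  (bit 3 = 0)
position 6: 010 → 1  (bit 2 = 1)
position 1: 001 → 1  (bit 1 = 1)
position 0: 000 → 1  (bit 0 = 1)
bits b7..b0 = 00010111 = 23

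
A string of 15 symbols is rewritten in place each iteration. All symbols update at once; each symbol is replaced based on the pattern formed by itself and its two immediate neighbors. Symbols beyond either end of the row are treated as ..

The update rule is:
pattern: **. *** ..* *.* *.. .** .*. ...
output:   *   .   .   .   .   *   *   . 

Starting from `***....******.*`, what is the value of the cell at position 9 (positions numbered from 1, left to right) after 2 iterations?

*.*....*....*.*
*.*....*....*.*
position 9 holds .

.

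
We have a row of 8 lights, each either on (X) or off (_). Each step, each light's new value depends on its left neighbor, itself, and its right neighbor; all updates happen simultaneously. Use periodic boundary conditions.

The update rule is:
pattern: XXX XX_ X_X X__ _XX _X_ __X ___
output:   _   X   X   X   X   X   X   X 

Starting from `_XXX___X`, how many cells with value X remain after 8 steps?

3

step 1: XX_XXXXX
step 2: _XXX____
step 3: XX_XXXXX  (repeats step 1; period 2)
step 8: _XXX____
count of X: 3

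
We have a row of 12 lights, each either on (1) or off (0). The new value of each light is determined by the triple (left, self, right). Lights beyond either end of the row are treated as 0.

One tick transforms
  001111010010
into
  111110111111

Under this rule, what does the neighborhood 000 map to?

1

At position 0 the neighborhood is 000; the next row has 1 there.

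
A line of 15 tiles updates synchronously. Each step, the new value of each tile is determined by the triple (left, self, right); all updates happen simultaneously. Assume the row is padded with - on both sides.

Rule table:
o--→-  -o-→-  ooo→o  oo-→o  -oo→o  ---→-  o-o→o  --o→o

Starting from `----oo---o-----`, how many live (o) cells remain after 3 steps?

step 1: ---ooo--o------
step 2: --oooo-o-------
step 3: -oooooo--------
count of o: 6

6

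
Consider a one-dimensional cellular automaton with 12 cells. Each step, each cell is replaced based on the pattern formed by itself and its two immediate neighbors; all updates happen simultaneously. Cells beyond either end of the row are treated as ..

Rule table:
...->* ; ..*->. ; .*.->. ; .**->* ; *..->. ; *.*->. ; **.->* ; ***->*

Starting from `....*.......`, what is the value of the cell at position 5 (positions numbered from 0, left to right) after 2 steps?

***...******
***.*.******
position 5 holds .

.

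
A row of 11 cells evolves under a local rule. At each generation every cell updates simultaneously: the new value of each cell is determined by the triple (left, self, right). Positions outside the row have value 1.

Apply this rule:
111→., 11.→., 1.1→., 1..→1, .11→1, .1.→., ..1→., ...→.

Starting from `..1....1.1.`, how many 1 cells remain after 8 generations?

3

1..1.......
.1..1......
..1..1.....
1..1..1....
.1..1..1...
..1..1..1..
1..1..1..1.
.1..1..1...
count of 1: 3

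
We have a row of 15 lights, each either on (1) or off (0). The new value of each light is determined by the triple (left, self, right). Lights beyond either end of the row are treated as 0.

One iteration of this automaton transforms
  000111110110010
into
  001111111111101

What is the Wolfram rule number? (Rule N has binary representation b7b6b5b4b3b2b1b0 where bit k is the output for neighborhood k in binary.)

position 4: 111 → 1  (bit 7 = 1)
position 7: 110 → 1  (bit 6 = 1)
position 8: 101 → 1  (bit 5 = 1)
position 11: 100 → 1  (bit 4 = 1)
position 3: 011 → 1  (bit 3 = 1)
position 13: 010 → 0  (bit 2 = 0)
position 2: 001 → 1  (bit 1 = 1)
position 0: 000 → 0  (bit 0 = 0)
bits b7..b0 = 11111010 = 250

250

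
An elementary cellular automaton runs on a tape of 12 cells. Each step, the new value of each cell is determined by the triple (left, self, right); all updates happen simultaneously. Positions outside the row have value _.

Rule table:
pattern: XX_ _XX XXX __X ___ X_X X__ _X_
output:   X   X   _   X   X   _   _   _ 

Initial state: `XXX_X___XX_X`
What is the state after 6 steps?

X_X___XXXX__
____XXX__X_X
XXXXX_X_X___
X___X_____XX
__XX__XXXXXX
XXXX_XX____X

XXXX_XX____X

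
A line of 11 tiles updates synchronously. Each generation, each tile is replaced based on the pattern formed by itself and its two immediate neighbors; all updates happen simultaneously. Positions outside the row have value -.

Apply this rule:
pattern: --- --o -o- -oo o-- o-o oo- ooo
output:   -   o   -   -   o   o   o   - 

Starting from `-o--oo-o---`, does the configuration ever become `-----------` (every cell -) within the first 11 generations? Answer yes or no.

o-oo-oo-o--
-o-oo-oo-o-
o-o-oo-oo-o
-o-o-oo-oo-
o-o-o-oo-oo
-o-o-o-oo-o
o-o-o-o-oo-
-o-o-o-o-oo
o-o-o-o-o-o
-o-o-o-o-o-
o-o-o-o-o-o
generation 11 is o-o-o-o-o-o, still not uniform -

no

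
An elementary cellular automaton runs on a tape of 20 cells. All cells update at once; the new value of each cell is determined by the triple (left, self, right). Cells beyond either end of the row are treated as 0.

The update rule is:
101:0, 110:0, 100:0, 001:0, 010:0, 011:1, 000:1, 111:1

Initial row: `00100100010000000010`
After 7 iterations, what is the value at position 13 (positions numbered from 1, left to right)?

10000001000111111000
00111100010111110011
10111001000111100010
00110000010111001000
10100111000110000011
00000110010100111010
11110100000000110000
position 13 holds 0

0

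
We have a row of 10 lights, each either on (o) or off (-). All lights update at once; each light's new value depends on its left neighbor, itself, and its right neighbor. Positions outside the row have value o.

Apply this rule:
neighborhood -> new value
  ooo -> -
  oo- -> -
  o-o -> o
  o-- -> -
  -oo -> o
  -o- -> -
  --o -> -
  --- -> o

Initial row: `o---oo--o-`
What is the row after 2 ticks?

---o--oo-o

tick 1: --o-o----o
tick 2: ---o--oo-o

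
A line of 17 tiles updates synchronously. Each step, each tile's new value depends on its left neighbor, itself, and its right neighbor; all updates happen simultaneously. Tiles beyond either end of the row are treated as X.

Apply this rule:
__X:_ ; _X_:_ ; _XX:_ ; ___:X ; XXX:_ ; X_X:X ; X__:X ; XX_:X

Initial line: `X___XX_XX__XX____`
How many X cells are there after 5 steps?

XXX__XX_XX__XXXX_
__XX__XX_XX____XX
X__XX__XX_XXXX___
XX__XX__XX___XXX_
_XX__XX__XXX___XX
count of X: 9

9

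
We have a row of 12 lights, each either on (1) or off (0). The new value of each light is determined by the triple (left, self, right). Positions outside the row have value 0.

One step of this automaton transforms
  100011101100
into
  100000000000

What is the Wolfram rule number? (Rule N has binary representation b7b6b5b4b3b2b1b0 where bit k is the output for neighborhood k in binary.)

position 5: 111 → 0  (bit 7 = 0)
position 6: 110 → 0  (bit 6 = 0)
position 7: 101 → 0  (bit 5 = 0)
position 1: 100 → 0  (bit 4 = 0)
position 4: 011 → 0  (bit 3 = 0)
position 0: 010 → 1  (bit 2 = 1)
position 3: 001 → 0  (bit 1 = 0)
position 2: 000 → 0  (bit 0 = 0)
bits b7..b0 = 00000100 = 4

4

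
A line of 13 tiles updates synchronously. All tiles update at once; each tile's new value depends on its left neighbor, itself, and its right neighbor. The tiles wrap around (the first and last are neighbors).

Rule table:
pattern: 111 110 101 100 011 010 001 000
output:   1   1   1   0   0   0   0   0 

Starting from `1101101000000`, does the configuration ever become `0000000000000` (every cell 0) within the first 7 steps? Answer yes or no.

step 1: 0110110000000
step 2: 0011010000000
step 3: 0001100000000
step 4: 0000100000000
step 5: 0000000000000
all cells are 0 at step 5

yes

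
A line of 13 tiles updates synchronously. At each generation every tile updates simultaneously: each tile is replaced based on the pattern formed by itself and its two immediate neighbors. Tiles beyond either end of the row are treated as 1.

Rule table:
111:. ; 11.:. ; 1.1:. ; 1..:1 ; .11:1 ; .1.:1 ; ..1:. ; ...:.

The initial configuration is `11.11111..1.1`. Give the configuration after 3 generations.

generation 1: ...1....1.1.1
generation 2: 1..11...1.1.1
generation 3: .1.1.1..1.1.1

.1.1.1..1.1.1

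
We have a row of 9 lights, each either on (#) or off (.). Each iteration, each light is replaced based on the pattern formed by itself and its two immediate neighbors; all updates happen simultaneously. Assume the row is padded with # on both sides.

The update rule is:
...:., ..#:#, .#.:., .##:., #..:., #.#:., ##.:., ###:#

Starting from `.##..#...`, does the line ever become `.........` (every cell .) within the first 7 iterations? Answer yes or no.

no

....#...#
...#...#.
..#...#..
.#...#..#
....#..#.
...#..#..
..#..#..#
iteration 7 is ..#..#..#, still not uniform .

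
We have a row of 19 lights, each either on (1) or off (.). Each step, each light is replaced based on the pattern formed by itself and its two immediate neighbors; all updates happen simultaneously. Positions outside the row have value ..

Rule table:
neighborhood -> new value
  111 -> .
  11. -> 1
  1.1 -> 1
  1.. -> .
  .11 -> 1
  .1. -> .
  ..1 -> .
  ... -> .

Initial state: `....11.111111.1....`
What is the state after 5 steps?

............11.....

....1111....11.....
....1..1....11.....
............11.....
............11.....  (fixed point — unchanged through step 5)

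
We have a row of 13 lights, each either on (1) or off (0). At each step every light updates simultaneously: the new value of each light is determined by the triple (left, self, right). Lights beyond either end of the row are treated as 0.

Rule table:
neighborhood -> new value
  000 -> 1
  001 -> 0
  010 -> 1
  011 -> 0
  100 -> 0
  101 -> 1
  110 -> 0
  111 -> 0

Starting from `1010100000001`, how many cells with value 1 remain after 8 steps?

step 1: 1111101111101
step 2: 0000010000011
step 3: 1111010111000
step 4: 0000111000011
step 5: 1110000011000
step 6: 0000111000011  (repeats step 4; period 2)
step 8: 0000111000011
count of 1: 5

5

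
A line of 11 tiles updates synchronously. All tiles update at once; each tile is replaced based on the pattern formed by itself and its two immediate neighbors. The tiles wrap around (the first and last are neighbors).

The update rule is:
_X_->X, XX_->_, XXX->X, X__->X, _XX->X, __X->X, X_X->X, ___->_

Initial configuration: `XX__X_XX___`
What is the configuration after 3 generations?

XXXXX_XXXX_

X_XXXXX_X_X
_XXXXX_XXXX
XXXXX_XXXX_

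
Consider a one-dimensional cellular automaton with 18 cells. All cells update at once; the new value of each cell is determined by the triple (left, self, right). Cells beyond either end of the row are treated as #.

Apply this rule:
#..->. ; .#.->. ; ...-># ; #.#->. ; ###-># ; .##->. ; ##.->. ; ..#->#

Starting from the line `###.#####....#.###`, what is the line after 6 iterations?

.##.....#....#...#

iteration 1: ##...###..###...##
iteration 2: #..##.#..#.#..##.#
iteration 3: ..#.....#....#....
iteration 4: .#..####..###..###
iteration 5: ...#.##..#.#..#.##
iteration 6: .##.....#....#...#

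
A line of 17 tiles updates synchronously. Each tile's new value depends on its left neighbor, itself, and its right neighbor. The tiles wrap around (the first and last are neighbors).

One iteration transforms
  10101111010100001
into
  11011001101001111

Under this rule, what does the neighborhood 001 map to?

1

At position 15 the neighborhood is 001; the next row has 1 there.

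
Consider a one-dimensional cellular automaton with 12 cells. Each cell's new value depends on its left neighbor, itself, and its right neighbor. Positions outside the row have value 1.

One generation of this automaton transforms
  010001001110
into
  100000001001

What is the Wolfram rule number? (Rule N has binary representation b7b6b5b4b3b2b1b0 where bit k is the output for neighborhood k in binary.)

40

position 9: 111 → 0  (bit 7 = 0)
position 10: 110 → 0  (bit 6 = 0)
position 0: 101 → 1  (bit 5 = 1)
position 2: 100 → 0  (bit 4 = 0)
position 8: 011 → 1  (bit 3 = 1)
position 1: 010 → 0  (bit 2 = 0)
position 4: 001 → 0  (bit 1 = 0)
position 3: 000 → 0  (bit 0 = 0)
bits b7..b0 = 00101000 = 40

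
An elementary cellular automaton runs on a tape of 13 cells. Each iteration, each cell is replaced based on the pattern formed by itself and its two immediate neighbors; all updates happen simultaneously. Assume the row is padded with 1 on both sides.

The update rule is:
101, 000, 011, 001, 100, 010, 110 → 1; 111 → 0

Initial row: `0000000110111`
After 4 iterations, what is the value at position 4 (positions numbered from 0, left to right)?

0

iteration 1: 1111111111100
iteration 2: 0000000000111
iteration 3: 1111111111100  (repeats iteration 1; period 2)
iteration 4: 0000000000111
position 4 holds 0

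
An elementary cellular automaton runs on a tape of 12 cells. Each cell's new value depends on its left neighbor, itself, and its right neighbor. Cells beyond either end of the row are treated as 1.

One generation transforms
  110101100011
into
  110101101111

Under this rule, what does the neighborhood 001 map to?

1

At position 9 the neighborhood is 001; the next row has 1 there.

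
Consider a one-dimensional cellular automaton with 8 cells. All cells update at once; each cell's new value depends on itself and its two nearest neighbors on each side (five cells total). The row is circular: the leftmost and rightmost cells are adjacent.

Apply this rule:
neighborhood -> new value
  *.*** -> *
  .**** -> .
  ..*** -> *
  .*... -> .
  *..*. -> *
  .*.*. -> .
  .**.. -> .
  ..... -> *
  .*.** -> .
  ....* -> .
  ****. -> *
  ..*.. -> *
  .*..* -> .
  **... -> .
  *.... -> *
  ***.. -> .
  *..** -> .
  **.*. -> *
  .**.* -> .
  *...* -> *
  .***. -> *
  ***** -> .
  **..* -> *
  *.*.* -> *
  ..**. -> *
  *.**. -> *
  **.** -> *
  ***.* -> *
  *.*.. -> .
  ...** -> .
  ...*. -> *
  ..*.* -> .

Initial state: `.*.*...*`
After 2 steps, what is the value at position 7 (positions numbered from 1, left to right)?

.*...**.
**.*.*.*
position 7 holds .

.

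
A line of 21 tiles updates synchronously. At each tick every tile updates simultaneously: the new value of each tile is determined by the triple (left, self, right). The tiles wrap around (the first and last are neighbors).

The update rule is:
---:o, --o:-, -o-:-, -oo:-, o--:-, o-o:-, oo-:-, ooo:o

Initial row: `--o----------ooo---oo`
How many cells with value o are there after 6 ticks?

----oooooooo--o--o---
ooo--oooooo--------oo
oo----oooo--oooooo--o
o--oo--oo----oooo----
----------oo--oo--oo-
ooooooooo------------
count of o: 9

9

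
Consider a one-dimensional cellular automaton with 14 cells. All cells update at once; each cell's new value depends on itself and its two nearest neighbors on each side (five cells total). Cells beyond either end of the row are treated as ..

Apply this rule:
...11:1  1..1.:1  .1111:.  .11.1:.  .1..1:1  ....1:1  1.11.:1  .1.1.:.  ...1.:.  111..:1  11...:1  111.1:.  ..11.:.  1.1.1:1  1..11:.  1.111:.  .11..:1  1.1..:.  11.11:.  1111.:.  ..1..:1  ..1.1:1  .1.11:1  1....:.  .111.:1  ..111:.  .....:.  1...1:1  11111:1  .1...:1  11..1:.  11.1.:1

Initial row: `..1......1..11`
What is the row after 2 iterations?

111111.1111.11

1.11...1.11..1
111111.1111.11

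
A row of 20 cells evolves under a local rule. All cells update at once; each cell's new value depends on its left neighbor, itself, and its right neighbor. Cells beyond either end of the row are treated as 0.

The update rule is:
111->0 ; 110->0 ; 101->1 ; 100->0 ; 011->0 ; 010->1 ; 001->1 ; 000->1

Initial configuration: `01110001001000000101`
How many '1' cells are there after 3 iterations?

10000111011011111111
10111000100100000000
11000011101101111111
count of 1: 14

14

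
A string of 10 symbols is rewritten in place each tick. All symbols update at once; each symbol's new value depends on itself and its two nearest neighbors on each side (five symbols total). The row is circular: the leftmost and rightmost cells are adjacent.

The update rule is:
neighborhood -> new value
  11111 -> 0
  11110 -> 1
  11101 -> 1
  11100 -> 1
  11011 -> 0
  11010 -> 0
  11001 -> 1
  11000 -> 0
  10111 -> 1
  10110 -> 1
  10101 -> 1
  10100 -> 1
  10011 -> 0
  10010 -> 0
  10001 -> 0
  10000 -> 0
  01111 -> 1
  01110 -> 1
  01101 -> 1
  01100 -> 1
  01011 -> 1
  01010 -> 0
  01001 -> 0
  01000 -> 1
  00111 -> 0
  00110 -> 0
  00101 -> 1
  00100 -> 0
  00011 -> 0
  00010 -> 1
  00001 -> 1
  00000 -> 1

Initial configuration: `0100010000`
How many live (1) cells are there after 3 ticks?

1010101011
1010101111
1010111101
count of 1: 7

7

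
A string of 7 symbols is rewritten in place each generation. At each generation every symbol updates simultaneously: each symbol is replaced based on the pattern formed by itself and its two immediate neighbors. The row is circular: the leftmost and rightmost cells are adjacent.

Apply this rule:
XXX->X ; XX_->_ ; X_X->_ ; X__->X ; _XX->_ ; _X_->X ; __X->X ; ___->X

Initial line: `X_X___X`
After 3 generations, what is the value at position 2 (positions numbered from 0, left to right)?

__XXXX_
XX_XX_X
X______
position 2 holds _

_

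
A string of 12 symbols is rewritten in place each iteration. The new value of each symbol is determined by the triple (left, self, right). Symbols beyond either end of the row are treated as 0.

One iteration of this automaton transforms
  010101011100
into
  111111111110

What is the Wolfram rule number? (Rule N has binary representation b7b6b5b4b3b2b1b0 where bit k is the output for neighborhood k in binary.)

position 8: 111 → 1  (bit 7 = 1)
position 9: 110 → 1  (bit 6 = 1)
position 2: 101 → 1  (bit 5 = 1)
position 10: 100 → 1  (bit 4 = 1)
position 7: 011 → 1  (bit 3 = 1)
position 1: 010 → 1  (bit 2 = 1)
position 0: 001 → 1  (bit 1 = 1)
position 11: 000 → 0  (bit 0 = 0)
bits b7..b0 = 11111110 = 254

254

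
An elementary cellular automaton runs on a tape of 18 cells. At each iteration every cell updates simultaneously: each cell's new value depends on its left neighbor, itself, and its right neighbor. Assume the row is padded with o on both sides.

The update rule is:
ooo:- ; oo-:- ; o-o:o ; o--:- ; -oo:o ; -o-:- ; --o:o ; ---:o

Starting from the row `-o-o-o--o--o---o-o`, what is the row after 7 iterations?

iteration 1: o-o-o--o--o--oo-oo
iteration 2: -o-o--o--o--oo-oo-
iteration 3: o-o--o--o--oo-oo-o
iteration 4: -o--o--o--oo-oo-oo
iteration 5: o--o--o--oo-oo-oo-
iteration 6: --o--o--oo-oo-oo-o
iteration 7: -o--o--oo-oo-oo-oo

-o--o--oo-oo-oo-oo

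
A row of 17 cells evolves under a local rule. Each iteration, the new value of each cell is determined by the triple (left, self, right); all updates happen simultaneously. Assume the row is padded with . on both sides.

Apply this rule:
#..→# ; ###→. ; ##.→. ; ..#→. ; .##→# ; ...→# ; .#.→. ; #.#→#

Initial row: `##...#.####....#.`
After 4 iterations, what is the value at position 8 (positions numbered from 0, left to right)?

.

#.##..##...###..#
.##.#.#.##.#..#..
.#.#.#.##.#.#..##
..#.#.##.#.#.#.#.
position 8 holds .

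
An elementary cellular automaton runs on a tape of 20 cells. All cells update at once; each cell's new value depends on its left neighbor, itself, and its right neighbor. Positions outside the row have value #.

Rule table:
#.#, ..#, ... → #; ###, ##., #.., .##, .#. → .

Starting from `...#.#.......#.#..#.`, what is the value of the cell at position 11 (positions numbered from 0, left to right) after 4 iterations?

.

.##.#..######.#..#.#
#..#..#......#..#.#.
..#..#..#####..#.#.#
.#..#..#......#.#.#.
position 11 holds .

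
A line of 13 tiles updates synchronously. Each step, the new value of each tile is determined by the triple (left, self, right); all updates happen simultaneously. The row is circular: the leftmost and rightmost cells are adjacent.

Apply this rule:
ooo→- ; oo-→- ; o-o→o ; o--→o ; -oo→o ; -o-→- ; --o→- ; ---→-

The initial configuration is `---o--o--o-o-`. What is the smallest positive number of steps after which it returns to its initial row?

13

----o--o--o-o
o----o--o--o-
-o----o--o--o
o-o----o--o--
-o-o----o--o-
--o-o----o--o
o--o-o----o--
-o--o-o----o-
--o--o-o----o
o--o--o-o----
-o--o--o-o---
--o--o--o-o--
---o--o--o-o-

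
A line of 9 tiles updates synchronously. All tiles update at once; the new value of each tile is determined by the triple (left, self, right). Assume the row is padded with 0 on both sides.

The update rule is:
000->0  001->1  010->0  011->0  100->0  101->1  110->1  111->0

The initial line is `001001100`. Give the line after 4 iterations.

iteration 1: 010010100
iteration 2: 100101000
iteration 3: 001010000
iteration 4: 010100000

010100000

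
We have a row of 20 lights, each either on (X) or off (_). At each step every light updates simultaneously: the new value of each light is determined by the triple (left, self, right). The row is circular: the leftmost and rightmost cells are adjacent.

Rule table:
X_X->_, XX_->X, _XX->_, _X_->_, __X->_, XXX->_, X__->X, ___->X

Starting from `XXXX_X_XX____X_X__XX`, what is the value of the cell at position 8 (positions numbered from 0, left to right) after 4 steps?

_

step 1: ___X____XXXX____X___
step 2: XX__XXX____XXXX__XXX
step 3: _XX___XXXX____XX____
step 4: __XXX____XXXX__XXXXX
position 8 holds _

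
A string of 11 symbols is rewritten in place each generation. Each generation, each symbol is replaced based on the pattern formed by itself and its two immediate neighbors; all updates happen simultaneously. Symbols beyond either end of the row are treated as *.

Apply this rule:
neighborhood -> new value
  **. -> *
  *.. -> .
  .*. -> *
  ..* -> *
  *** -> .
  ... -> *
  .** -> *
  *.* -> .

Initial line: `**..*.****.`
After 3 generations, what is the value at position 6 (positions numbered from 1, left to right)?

.

generation 1: .*.**.*..*.
generation 2: .*.**.*.**.
generation 3: .*.**.*.**.
position 6 holds .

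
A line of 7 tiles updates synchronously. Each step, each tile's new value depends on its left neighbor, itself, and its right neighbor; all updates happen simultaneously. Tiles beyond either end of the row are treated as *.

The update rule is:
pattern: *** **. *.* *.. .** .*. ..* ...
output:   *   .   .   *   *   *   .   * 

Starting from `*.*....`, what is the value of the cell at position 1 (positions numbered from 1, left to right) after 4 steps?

..****.
*.***..
..**.*.
*.*..*.
position 1 holds *

*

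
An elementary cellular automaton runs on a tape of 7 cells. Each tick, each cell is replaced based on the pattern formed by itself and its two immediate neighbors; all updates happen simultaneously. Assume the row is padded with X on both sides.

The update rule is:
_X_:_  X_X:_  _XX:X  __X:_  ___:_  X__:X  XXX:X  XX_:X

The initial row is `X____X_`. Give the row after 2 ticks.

XXX____

XX_____
XXX____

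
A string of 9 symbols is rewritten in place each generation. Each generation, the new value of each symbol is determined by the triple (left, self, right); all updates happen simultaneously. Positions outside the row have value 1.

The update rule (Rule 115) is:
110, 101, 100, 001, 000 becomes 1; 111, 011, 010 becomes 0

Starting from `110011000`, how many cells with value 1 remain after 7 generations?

8

011101111
100110000
111011111
001100000
110111111
011000000
101111111
count of 1: 8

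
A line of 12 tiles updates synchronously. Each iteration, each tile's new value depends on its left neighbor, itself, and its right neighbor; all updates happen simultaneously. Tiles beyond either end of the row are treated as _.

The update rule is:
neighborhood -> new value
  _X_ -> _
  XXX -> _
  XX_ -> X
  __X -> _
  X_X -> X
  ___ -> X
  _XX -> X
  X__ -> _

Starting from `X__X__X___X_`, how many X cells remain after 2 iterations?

________X___
XXXXXXX___XX
count of X: 9

9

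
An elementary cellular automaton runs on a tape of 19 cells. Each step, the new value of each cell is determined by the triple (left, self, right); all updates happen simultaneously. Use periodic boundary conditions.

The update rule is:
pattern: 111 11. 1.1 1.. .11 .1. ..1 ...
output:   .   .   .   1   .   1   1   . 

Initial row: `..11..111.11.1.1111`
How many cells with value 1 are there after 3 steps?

11..11.......1.....
..11..1.....111...1
11..1111...1...1.11
count of 1: 10

10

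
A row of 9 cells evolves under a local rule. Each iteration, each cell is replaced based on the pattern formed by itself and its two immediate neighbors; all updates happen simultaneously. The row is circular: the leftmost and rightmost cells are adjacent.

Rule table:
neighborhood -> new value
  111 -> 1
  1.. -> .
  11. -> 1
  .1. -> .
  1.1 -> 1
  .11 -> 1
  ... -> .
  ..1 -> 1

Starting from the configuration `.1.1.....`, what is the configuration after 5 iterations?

.....1.1.

iteration 1: 1.1......
iteration 2: .1......1
iteration 3: 1......1.
iteration 4: ......1.1
iteration 5: .....1.1.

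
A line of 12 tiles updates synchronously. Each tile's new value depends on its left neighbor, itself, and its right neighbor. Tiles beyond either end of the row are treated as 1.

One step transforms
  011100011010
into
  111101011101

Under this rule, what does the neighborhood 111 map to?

1

At position 2 the neighborhood is 111; the next row has 1 there.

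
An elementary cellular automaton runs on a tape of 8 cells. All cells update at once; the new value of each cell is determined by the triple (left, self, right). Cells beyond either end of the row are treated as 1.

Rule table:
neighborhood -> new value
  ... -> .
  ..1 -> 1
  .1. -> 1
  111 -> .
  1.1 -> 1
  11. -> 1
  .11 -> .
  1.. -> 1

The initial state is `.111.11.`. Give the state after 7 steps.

step 1: 1..11.11
step 2: 111.11..
step 3: ..11.111
step 4: 11.11...
step 5: .11.11.1
step 6: 1.11.11.
step 7: 11.11.11

11.11.11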